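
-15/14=-1.07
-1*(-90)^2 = -8100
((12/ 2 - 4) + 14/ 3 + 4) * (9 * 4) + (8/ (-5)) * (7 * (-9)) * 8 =5952/ 5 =1190.40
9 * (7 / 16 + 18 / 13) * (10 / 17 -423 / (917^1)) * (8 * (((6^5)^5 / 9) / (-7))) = -10661940832128251574878208 / 1418599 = -7515824297160967669.42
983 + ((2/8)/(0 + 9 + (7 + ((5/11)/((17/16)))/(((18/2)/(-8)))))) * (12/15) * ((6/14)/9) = 904439201/920080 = 983.00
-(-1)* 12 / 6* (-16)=-32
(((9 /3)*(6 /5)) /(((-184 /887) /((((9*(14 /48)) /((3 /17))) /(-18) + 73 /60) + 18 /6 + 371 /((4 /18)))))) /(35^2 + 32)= -1068374647 /46257600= -23.10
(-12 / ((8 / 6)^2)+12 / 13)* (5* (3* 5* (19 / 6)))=-143925 / 104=-1383.89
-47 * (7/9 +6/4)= -1927/18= -107.06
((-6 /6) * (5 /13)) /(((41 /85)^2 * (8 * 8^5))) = -0.00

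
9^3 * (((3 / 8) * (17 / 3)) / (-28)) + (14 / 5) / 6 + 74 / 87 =-1754201 / 32480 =-54.01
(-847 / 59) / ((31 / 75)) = -63525 / 1829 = -34.73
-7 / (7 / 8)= -8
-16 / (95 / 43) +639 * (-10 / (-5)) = 120722 / 95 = 1270.76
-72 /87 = -24 /29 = -0.83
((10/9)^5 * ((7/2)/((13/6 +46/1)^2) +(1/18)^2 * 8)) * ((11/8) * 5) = 0.31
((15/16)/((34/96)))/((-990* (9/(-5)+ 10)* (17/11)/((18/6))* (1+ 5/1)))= -5/47396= -0.00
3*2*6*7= 252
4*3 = 12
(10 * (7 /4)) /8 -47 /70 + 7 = 4769 /560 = 8.52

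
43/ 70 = 0.61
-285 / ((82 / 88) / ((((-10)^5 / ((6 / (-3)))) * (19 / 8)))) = -1489125000 / 41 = -36320121.95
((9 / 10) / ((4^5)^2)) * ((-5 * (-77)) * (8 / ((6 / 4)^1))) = 231 / 131072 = 0.00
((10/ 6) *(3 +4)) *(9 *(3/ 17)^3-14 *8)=-19250455/ 14739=-1306.09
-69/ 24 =-23/ 8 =-2.88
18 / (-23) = -18 / 23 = -0.78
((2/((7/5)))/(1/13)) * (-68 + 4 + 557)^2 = 31596370/7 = 4513767.14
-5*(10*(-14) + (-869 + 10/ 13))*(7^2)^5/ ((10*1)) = 3702403088643/ 26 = 142400118793.96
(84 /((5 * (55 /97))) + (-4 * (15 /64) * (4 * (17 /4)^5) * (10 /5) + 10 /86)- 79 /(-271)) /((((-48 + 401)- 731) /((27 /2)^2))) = 4999.49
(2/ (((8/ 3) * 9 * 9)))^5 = 1/ 14693280768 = 0.00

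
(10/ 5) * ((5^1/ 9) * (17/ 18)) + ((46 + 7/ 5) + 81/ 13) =287891/ 5265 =54.68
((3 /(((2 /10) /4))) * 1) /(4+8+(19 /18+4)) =1080 /307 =3.52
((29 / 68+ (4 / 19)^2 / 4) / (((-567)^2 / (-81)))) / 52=-10741 / 5066412624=-0.00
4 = 4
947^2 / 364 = 896809 / 364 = 2463.76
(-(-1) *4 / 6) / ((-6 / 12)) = -1.33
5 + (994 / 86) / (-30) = 5953 / 1290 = 4.61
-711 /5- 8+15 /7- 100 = -248.06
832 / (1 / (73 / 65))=4672 / 5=934.40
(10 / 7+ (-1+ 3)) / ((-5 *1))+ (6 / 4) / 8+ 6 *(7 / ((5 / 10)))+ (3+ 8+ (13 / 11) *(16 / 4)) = 611251 / 6160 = 99.23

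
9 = 9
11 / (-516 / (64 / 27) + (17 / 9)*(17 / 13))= -20592 / 402887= -0.05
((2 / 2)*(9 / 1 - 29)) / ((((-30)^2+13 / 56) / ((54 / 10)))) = -6048 / 50413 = -0.12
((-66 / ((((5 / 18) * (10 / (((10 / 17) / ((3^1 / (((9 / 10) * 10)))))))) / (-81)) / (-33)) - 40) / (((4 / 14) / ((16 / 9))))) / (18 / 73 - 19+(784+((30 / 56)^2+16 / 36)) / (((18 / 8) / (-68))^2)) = -154626387852384 / 158864869340635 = -0.97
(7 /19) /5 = 7 /95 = 0.07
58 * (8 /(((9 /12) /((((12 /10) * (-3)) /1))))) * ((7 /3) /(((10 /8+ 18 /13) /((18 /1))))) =-24321024 /685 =-35505.14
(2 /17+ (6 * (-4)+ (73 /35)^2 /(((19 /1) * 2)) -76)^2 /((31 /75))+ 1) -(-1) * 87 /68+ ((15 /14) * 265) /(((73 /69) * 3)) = 40397732657417609 /1667258121550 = 24230.04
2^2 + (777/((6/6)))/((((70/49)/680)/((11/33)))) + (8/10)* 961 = 620284/5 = 124056.80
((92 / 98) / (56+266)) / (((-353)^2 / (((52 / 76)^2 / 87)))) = 169 / 1342363038009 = 0.00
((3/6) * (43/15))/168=43/5040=0.01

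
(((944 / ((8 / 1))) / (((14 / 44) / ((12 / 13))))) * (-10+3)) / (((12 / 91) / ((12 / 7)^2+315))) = -40443084 / 7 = -5777583.43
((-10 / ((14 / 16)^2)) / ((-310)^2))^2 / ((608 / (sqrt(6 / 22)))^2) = 3 / 220129796007275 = 0.00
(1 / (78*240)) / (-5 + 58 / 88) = -11 / 893880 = -0.00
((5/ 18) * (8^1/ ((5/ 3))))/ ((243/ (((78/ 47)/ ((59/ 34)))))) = 3536/ 673839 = 0.01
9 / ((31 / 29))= 261 / 31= 8.42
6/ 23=0.26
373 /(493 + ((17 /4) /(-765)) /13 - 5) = 872820 /1141919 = 0.76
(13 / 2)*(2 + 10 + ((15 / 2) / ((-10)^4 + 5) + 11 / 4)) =511615 / 5336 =95.88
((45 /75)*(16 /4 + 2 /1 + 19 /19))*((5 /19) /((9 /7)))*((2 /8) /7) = 7 /228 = 0.03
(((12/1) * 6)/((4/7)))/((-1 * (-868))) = 9/62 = 0.15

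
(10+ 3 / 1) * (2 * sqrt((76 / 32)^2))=247 / 4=61.75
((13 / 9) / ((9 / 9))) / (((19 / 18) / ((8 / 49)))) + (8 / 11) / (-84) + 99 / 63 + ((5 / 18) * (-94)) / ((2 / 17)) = -40583533 / 184338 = -220.16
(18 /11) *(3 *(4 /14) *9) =972 /77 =12.62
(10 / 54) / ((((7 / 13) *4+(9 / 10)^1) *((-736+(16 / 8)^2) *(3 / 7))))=-0.00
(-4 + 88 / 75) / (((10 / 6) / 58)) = -12296 / 125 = -98.37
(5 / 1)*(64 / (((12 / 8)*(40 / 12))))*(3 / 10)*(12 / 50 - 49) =-117024 / 125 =-936.19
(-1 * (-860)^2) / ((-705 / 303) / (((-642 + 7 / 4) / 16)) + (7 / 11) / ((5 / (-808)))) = 1315226519750 / 182769927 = 7196.08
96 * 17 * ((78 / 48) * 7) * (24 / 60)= 37128 / 5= 7425.60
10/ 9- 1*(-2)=28/ 9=3.11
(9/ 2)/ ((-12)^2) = 1/ 32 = 0.03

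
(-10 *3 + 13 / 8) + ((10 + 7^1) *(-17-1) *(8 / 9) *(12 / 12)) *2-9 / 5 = -22967 / 40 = -574.18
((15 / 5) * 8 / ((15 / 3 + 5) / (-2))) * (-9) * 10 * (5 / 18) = 120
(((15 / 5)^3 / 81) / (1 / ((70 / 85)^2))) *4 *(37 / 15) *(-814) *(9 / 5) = -23612512 / 7225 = -3268.17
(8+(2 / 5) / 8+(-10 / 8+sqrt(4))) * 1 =44 / 5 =8.80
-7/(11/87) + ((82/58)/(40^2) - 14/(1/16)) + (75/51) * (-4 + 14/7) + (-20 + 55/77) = -18317831131/60737600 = -301.59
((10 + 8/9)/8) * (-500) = -6125/9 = -680.56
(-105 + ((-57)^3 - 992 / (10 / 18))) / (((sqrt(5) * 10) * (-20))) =467709 * sqrt(5) / 2500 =418.33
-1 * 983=-983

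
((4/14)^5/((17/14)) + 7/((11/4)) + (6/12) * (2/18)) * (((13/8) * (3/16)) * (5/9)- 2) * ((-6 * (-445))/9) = -6579992135545/4655097216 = -1413.50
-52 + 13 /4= -195 /4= -48.75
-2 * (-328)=656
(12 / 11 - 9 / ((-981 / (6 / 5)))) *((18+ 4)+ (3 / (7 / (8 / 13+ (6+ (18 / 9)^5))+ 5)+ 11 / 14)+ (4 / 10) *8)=1775046513 / 60639425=29.27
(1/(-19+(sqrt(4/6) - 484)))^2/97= 9/(97 * (1509 - sqrt(6))^2)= 0.00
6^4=1296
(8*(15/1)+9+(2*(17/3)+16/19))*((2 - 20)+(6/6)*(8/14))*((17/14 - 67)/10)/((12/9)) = 452088507/37240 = 12139.86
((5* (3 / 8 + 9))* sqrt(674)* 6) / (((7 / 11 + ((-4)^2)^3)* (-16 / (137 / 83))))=-188375* sqrt(674) / 26597184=-0.18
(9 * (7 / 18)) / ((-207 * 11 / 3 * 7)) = -1 / 1518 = -0.00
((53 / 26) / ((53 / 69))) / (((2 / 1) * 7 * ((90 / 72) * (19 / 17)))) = 1173 / 8645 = 0.14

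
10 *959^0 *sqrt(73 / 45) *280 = 560 *sqrt(365) / 3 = 3566.26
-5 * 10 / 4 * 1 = -25 / 2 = -12.50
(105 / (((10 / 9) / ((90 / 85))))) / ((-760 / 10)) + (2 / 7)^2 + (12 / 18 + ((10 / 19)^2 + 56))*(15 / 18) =46.22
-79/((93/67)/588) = -1037428/31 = -33465.42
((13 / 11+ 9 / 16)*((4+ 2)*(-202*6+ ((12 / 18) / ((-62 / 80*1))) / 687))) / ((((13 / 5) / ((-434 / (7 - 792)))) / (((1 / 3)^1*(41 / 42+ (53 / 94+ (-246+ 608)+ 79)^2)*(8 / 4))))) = -350610283.16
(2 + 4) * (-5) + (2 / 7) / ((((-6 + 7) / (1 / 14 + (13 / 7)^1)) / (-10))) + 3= -1593 / 49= -32.51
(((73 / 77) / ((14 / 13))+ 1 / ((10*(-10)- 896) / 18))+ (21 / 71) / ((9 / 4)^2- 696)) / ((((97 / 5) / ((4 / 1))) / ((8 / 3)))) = 2667784352 / 5629895229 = 0.47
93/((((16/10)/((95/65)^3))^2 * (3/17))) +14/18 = 5580627750007/2780241984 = 2007.25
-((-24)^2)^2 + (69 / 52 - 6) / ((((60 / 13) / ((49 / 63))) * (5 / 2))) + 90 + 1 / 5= -66337223 / 200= -331686.12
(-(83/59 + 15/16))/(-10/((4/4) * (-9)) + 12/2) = -19917/60416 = -0.33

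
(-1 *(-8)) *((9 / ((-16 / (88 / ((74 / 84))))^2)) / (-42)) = -91476 / 1369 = -66.82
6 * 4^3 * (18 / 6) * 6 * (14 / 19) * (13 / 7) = 179712 / 19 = 9458.53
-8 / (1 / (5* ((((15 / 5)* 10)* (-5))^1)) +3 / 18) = -1500 / 31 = -48.39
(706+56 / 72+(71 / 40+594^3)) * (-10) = -75450705319 / 36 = -2095852925.53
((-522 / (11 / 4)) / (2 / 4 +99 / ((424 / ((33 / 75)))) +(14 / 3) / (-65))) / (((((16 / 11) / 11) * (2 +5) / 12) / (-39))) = 277727907600 / 1536437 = 180761.01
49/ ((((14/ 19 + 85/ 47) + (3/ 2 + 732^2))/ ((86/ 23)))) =7526204/ 22010744447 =0.00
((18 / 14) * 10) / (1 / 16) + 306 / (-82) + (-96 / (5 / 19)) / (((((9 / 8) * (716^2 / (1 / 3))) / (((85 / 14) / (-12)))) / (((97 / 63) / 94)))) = 148492338213934 / 735173984349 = 201.98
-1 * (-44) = 44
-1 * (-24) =24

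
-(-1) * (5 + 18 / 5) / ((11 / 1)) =43 / 55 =0.78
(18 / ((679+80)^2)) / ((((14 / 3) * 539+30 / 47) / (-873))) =-123093 / 11353660384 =-0.00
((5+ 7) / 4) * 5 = 15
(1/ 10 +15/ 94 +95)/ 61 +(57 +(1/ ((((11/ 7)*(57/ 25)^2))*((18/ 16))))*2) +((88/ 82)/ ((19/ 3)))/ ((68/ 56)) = 189351744625627/ 3213774358245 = 58.92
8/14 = 4/7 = 0.57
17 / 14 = 1.21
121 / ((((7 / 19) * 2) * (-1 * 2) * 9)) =-2299 / 252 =-9.12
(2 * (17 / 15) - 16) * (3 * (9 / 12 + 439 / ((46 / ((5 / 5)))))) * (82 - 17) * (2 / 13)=-97541 / 23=-4240.91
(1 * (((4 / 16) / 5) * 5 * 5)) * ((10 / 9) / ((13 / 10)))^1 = 125 / 117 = 1.07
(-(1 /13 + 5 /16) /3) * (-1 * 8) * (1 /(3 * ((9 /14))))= 7 /13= 0.54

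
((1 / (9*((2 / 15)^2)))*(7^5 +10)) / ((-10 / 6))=-252255 / 4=-63063.75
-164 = -164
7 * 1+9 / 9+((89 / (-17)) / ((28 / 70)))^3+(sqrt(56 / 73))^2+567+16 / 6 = -14319613567 / 8607576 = -1663.61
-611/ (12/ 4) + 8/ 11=-6697/ 33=-202.94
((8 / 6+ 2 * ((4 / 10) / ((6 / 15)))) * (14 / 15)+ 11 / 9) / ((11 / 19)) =247 / 33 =7.48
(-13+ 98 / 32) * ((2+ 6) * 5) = -795 / 2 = -397.50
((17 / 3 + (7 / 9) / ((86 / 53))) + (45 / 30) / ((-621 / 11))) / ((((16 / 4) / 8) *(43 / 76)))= 8279288 / 382743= 21.63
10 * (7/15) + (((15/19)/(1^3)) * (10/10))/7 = 1907/399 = 4.78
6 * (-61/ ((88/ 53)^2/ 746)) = -191739531/ 1936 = -99039.01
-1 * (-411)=411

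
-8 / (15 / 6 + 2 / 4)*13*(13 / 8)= -169 / 3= -56.33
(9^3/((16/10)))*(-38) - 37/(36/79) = -313109/18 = -17394.94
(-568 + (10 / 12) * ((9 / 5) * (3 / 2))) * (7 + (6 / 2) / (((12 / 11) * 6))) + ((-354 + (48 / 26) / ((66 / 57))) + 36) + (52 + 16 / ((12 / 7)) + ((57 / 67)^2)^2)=-412563651352025 / 92211529696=-4474.10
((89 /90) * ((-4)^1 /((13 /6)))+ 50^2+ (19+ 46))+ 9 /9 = 500014 /195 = 2564.17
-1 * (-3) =3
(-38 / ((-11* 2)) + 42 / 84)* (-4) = -98 / 11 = -8.91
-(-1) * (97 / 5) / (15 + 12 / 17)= 1649 / 1335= 1.24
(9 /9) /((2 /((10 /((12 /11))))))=4.58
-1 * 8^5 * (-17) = 557056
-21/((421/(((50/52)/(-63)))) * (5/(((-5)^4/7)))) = 3125/229866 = 0.01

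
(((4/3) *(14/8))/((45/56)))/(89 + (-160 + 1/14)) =-5488/134055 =-0.04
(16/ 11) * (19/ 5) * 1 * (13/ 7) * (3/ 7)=11856/ 2695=4.40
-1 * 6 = -6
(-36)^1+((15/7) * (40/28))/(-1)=-1914/49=-39.06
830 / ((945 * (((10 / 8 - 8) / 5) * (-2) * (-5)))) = -332 / 5103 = -0.07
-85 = -85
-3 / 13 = -0.23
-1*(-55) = 55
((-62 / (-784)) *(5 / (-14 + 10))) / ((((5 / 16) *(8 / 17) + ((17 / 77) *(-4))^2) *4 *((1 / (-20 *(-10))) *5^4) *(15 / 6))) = -63767 / 18686100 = -0.00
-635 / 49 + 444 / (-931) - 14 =-3649 / 133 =-27.44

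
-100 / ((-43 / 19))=1900 / 43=44.19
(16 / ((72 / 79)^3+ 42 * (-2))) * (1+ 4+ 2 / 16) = -0.99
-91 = -91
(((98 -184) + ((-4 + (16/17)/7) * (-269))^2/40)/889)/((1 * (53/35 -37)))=-953929610/1116835587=-0.85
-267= -267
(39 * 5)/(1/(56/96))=455/4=113.75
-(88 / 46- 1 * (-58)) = -1378 / 23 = -59.91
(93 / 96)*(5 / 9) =155 / 288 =0.54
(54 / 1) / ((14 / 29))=783 / 7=111.86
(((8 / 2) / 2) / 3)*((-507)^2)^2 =44049458934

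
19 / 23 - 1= -4 / 23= -0.17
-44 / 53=-0.83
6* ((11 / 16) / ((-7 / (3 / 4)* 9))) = -0.05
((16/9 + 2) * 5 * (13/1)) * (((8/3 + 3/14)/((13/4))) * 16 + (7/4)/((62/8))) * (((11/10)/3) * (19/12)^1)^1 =433263479/210924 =2054.12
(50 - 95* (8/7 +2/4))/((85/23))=-6831/238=-28.70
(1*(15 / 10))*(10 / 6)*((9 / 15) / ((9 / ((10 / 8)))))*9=15 / 8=1.88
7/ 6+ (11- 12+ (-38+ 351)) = 1879/ 6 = 313.17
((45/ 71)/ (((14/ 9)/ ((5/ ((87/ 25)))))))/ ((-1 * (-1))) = 16875/ 28826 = 0.59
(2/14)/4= 1/28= 0.04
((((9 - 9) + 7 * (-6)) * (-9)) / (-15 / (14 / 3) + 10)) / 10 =2646 / 475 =5.57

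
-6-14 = -20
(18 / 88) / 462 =3 / 6776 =0.00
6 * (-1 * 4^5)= -6144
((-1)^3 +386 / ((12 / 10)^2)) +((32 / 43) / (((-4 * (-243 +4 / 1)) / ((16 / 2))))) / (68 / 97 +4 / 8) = 267.06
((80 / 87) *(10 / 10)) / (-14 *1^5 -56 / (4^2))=-32 / 609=-0.05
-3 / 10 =-0.30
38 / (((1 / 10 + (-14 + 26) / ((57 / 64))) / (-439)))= -3169580 / 2579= -1229.00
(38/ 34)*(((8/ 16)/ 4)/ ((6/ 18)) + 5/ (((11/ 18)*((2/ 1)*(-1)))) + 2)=-2869/ 1496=-1.92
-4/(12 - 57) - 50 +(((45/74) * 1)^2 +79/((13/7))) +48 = 131332717/3203460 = 41.00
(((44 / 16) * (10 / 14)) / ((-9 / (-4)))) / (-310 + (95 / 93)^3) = -983103 / 347890613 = -0.00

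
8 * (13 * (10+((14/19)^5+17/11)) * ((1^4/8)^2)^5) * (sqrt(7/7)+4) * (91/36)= 0.00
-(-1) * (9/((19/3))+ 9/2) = 5.92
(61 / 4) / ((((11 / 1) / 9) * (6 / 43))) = 7869 / 88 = 89.42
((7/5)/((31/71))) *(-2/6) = -497/465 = -1.07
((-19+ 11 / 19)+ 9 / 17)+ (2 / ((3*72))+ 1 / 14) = -17.81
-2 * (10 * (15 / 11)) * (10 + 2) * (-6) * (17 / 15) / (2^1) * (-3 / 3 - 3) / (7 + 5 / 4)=-539.50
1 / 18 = 0.06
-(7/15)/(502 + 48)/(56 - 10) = -0.00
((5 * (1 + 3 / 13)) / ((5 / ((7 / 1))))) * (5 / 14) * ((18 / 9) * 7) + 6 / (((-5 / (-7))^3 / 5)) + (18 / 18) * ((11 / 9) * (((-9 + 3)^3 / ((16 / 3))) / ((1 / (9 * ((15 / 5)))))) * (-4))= 1778204 / 325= 5471.40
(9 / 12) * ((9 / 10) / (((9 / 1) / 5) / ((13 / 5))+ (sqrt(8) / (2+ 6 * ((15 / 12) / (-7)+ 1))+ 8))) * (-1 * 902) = -168308314317 / 2397570580+ 1397322927 * sqrt(2) / 599392645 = -66.90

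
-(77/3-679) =1960/3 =653.33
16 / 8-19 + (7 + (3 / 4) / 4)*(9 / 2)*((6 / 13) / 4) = -11039 / 832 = -13.27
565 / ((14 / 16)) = 4520 / 7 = 645.71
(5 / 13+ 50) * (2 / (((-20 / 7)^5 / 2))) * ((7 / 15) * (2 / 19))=-15412019 / 296400000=-0.05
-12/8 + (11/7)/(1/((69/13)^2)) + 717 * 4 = 6886881/2366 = 2910.77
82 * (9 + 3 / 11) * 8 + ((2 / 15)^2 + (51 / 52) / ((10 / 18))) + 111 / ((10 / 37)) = 6495.39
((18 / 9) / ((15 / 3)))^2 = 4 / 25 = 0.16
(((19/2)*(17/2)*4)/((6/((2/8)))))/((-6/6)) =-323/24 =-13.46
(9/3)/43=3/43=0.07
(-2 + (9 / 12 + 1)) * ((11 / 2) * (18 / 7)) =-99 / 28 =-3.54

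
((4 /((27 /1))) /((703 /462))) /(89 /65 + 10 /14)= 70070 /1499499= 0.05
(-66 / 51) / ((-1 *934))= 11 / 7939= 0.00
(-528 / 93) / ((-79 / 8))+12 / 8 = 10163 / 4898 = 2.07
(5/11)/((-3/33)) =-5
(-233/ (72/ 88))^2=6568969/ 81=81098.38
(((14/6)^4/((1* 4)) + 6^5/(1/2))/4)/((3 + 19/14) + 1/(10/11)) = 712.80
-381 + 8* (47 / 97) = -36581 / 97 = -377.12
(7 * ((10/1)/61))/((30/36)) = 84/61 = 1.38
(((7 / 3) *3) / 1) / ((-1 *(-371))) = 1 / 53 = 0.02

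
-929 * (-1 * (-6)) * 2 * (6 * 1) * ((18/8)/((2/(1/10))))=-75249/10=-7524.90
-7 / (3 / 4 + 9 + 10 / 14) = -196 / 293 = -0.67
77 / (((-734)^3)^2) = 77 / 156378253883185216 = 0.00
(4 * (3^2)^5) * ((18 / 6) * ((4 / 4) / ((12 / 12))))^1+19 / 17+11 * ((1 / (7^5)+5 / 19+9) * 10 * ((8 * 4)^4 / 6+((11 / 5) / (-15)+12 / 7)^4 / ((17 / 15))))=17247847669586947149211 / 96470341734375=178789121.71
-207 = -207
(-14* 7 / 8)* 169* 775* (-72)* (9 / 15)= 69311970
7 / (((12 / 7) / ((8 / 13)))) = 98 / 39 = 2.51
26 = 26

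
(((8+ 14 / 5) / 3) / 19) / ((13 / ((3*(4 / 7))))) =216 / 8645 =0.02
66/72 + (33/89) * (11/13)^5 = 427272043/396540924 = 1.08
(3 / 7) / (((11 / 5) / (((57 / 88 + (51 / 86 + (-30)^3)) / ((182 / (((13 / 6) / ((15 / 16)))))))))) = -34054435 / 509894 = -66.79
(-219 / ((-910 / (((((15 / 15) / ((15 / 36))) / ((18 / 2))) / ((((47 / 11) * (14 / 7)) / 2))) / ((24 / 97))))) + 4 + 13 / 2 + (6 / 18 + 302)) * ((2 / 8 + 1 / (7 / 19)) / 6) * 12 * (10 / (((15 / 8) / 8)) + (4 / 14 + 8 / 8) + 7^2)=8130658353932 / 47153925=172428.03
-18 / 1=-18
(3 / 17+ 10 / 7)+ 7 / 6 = 1979 / 714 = 2.77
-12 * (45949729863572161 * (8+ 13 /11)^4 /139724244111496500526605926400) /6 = -0.00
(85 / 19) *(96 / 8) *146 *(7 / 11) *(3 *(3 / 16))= 1172745 / 418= 2805.61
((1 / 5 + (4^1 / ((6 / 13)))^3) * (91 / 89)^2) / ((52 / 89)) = 55996759 / 48060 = 1165.14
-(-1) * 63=63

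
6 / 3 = 2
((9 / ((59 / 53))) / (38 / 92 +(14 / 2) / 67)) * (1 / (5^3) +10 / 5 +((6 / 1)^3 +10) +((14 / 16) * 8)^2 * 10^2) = 942344544114 / 11763125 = 80110.05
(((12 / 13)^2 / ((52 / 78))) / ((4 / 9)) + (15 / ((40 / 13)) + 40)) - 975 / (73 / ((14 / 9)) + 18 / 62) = 250302929 / 9235512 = 27.10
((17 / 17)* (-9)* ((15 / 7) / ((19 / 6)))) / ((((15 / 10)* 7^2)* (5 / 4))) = -432 / 6517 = -0.07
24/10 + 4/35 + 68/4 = 683/35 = 19.51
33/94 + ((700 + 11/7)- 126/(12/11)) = 192933/329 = 586.42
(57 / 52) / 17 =57 / 884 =0.06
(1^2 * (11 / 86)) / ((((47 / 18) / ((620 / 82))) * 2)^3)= 119447014500 / 307690154269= 0.39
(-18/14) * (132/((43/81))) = -96228/301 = -319.69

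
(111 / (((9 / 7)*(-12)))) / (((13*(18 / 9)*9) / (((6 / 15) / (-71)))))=259 / 1495260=0.00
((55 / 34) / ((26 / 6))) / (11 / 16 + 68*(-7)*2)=-1320 / 3363841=-0.00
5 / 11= 0.45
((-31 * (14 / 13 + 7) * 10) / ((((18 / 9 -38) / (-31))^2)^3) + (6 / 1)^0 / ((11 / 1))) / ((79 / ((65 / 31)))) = -264785329009735 / 9773389891584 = -27.09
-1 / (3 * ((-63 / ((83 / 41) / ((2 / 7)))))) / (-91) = -83 / 201474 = -0.00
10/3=3.33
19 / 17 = 1.12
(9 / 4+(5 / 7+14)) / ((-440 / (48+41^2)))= -23465 / 352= -66.66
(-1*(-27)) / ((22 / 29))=35.59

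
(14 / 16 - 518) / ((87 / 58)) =-1379 / 4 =-344.75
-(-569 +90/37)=20963/37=566.57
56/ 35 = 8/ 5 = 1.60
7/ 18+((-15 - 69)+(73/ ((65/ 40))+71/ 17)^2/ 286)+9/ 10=-46692364727/ 628583670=-74.28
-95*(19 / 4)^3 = -651605 / 64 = -10181.33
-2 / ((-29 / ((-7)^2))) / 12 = 49 / 174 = 0.28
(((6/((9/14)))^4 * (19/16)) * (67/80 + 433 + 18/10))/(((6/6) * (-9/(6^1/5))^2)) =2119823692/30375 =69788.43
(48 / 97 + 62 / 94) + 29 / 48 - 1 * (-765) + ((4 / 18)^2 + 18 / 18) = 4536565745 / 5908464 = 767.81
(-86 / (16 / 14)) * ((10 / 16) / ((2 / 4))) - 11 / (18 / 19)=-15217 / 144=-105.67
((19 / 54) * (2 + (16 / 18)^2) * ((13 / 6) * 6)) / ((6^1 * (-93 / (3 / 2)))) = -27911 / 813564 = -0.03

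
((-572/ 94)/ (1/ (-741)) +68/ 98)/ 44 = 2596493/ 25333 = 102.49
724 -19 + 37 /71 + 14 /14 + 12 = 51015 /71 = 718.52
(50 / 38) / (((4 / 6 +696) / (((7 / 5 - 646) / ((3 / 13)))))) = -3809 / 722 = -5.28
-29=-29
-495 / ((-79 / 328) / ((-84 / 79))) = -13638240 / 6241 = -2185.27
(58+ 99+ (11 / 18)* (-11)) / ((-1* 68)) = -2705 / 1224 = -2.21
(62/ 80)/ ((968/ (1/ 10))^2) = 31/ 3748096000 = 0.00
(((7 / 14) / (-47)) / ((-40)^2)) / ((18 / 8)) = -1 / 338400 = -0.00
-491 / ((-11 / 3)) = 1473 / 11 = 133.91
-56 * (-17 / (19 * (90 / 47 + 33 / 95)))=31960 / 1443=22.15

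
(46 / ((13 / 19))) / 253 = 38 / 143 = 0.27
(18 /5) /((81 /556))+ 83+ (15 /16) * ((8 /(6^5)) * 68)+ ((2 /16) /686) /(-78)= 6228268639 /57788640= 107.78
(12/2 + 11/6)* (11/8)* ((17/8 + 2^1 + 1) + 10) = 62557/384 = 162.91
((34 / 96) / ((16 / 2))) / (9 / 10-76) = -85 / 144192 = -0.00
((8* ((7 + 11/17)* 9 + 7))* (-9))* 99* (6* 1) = -55127952/17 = -3242820.71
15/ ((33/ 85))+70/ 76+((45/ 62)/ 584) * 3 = 299377855/ 7567472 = 39.56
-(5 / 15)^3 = -1 / 27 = -0.04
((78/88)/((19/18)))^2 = 123201/174724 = 0.71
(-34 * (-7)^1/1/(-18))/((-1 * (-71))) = -119/639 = -0.19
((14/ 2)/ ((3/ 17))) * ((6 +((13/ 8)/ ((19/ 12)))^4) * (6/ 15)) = 588028861/ 5212840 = 112.80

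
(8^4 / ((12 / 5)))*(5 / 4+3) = 21760 / 3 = 7253.33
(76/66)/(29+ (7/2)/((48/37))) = 0.04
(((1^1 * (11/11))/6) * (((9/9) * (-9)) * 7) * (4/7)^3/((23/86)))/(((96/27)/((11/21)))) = -8514/7889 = -1.08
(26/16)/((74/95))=1235/592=2.09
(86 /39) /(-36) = -43 /702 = -0.06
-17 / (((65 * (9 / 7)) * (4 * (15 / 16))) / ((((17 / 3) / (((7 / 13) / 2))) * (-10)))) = 4624 / 405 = 11.42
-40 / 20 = -2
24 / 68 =6 / 17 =0.35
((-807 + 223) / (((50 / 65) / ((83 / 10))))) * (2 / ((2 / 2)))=-315068 / 25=-12602.72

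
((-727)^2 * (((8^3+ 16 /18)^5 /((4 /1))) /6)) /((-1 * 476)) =-34613685561940928054272 /21080493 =-1641977043038838.23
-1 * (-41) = 41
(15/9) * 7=35/3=11.67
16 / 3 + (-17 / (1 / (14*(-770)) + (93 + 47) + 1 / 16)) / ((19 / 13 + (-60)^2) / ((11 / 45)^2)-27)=763117616083972 / 143084607065991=5.33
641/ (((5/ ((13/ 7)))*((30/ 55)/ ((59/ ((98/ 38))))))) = 102754223/ 10290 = 9985.83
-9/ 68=-0.13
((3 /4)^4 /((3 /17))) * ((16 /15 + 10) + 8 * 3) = 40239 /640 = 62.87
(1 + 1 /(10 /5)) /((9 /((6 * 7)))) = 7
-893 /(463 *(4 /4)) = -893 /463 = -1.93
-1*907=-907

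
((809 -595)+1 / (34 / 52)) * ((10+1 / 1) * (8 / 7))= 322432 / 119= 2709.51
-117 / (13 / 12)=-108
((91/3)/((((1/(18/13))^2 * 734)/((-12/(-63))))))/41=72/195611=0.00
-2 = -2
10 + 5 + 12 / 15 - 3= 64 / 5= 12.80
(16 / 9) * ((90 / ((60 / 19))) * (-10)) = -1520 / 3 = -506.67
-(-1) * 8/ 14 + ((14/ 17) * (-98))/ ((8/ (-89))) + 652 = 369001/ 238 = 1550.42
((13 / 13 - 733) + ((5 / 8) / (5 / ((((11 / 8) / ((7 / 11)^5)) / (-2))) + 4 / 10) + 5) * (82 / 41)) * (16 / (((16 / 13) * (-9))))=119953588157 / 114468408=1047.92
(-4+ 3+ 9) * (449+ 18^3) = 50248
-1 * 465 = -465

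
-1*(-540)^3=157464000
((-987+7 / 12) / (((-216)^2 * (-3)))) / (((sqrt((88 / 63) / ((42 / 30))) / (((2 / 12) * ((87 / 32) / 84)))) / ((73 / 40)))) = 25058929 * sqrt(110) / 3783838924800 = 0.00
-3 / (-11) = 0.27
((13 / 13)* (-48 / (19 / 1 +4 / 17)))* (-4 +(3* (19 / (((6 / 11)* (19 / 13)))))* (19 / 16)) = -44013 / 218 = -201.89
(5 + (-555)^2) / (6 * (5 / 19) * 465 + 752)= 2926285 / 14119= 207.26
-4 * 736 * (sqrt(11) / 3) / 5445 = -2944 * sqrt(11) / 16335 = -0.60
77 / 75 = 1.03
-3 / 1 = -3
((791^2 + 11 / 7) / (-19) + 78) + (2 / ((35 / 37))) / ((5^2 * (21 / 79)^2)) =-240854620654 / 7331625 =-32851.46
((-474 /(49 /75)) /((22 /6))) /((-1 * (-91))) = -106650 /49049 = -2.17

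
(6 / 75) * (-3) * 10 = -12 / 5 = -2.40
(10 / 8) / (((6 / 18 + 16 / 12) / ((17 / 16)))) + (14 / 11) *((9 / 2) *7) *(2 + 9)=28275 / 64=441.80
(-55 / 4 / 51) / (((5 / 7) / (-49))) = 3773 / 204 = 18.50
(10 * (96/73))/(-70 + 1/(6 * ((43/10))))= -24768/131765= -0.19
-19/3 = -6.33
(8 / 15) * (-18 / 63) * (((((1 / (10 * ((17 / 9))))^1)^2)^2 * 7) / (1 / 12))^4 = -17160819968956899501 / 594008689888511578137207031250000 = -0.00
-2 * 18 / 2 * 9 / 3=-54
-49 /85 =-0.58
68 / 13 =5.23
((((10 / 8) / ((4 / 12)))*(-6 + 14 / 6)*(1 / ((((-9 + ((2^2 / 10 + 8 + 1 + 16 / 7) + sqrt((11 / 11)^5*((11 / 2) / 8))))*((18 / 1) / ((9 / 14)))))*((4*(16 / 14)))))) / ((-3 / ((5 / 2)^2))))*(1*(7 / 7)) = 2261875 / 24556992 - 1684375*sqrt(11) / 196455936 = 0.06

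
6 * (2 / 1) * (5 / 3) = 20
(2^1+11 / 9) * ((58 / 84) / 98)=841 / 37044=0.02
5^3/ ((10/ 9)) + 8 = 241/ 2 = 120.50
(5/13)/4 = 5/52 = 0.10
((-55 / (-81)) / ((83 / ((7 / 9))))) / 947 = 385 / 57300129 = 0.00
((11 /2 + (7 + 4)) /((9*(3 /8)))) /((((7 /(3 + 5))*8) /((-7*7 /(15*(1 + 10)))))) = -28 /135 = -0.21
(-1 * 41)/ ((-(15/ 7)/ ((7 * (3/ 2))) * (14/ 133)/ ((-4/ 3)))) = -38171/ 15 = -2544.73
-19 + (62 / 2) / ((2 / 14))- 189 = 9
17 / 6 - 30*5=-883 / 6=-147.17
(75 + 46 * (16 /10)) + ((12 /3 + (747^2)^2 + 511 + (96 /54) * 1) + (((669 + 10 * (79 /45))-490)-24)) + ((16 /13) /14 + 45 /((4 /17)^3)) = 27201636865906721 /87360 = 311374048373.47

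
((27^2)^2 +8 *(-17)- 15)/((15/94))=9988252/3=3329417.33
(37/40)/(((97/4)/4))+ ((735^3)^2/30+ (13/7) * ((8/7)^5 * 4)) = 599739639317926566776847/114119530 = 5255363734129702.14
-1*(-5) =5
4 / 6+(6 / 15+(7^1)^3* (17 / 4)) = 87529 / 60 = 1458.82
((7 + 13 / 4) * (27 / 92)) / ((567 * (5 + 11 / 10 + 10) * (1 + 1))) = 205 / 1244208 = 0.00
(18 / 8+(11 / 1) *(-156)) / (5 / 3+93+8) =-20565 / 1232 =-16.69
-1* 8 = -8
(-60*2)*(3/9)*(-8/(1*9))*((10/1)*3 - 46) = -5120/9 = -568.89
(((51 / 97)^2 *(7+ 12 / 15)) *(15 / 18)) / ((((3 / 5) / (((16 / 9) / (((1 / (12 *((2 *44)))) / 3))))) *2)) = 79347840 / 9409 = 8433.19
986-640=346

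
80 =80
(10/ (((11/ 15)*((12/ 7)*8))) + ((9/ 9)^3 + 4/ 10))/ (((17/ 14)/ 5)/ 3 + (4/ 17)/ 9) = 22.36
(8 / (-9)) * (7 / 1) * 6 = -112 / 3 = -37.33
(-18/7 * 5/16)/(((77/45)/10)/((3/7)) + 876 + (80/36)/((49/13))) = -212625/232051244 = -0.00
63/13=4.85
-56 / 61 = -0.92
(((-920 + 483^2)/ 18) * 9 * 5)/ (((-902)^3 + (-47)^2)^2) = 0.00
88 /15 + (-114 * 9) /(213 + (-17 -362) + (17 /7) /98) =762116 /63255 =12.05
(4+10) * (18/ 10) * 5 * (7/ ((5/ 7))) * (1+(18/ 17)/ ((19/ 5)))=2549862/ 1615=1578.86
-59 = -59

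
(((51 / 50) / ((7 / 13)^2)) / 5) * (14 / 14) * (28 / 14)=8619 / 6125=1.41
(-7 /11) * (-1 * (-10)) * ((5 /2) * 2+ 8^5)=-2294110 /11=-208555.45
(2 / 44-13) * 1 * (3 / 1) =-855 / 22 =-38.86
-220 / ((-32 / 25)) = 1375 / 8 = 171.88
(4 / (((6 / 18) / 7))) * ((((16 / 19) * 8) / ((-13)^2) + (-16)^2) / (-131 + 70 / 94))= -1622912256 / 9828871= -165.12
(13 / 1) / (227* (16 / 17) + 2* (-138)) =-221 / 1060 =-0.21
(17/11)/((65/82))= 1394/715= 1.95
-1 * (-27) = 27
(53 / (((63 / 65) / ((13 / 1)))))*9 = 44785 / 7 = 6397.86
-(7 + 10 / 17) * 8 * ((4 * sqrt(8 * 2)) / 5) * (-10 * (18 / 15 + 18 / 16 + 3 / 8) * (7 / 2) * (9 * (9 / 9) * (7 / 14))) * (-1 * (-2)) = 14043456 / 85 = 165217.13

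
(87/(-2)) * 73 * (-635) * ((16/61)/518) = 16131540/15799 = 1021.05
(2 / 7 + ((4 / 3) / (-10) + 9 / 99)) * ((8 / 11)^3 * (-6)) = -287744 / 512435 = -0.56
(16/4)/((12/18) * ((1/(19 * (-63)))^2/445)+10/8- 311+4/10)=-30604800240/2366898738553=-0.01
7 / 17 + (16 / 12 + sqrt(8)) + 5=2 * sqrt(2) + 344 / 51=9.57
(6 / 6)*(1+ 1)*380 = 760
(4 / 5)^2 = 0.64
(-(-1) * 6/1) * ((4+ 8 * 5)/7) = 264/7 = 37.71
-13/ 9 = -1.44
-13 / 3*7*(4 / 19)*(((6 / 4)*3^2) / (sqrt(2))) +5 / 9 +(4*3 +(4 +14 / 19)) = 2957 / 171 - 819*sqrt(2) / 19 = -43.67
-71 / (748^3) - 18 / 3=-2511054023 / 418508992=-6.00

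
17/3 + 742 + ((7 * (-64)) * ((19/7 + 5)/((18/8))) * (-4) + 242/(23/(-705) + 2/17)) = 29768935/3057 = 9737.96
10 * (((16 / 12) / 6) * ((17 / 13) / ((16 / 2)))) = 85 / 234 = 0.36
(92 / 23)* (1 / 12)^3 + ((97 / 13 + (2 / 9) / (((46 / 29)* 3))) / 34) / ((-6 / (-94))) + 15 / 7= 258456311 / 46112976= 5.60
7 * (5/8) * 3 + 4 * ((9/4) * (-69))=-4863/8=-607.88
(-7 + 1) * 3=-18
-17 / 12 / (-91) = 17 / 1092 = 0.02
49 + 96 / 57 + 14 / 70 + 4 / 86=208052 / 4085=50.93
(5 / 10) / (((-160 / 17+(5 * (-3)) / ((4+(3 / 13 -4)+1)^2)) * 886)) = -1088 / 37236365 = -0.00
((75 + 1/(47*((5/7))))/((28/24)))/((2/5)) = 52896/329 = 160.78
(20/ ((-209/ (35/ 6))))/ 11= -350/ 6897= -0.05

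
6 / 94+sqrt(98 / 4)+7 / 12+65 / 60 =244 / 141+7 * sqrt(2) / 2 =6.68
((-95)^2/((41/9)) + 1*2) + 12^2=87211/41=2127.10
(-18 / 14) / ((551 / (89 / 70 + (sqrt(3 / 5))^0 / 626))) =-6606 / 2223865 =-0.00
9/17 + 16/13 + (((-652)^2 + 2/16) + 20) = 751622565/1768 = 425125.89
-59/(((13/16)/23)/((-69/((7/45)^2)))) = 4762494.82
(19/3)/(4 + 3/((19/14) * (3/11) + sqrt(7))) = 5934821/3270138-112651 * sqrt(7)/545023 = 1.27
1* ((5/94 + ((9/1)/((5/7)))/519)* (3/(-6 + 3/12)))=-37794/935065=-0.04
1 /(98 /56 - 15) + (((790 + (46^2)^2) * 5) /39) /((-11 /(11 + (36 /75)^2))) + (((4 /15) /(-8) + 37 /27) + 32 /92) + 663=-688916682096733 /1176639750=-585494.99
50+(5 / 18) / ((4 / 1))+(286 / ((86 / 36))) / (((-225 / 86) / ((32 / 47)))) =1600099 / 84600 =18.91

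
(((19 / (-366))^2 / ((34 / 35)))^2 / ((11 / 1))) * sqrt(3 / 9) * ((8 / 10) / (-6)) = -31928645 * sqrt(3) / 1026803580957792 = -0.00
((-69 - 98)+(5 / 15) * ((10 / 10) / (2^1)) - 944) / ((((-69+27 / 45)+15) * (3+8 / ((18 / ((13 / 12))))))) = 99975 / 16732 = 5.98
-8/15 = -0.53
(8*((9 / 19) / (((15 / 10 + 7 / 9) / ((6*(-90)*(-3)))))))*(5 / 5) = 2099520 / 779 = 2695.15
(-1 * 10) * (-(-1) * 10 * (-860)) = 86000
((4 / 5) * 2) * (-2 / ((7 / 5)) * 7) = -16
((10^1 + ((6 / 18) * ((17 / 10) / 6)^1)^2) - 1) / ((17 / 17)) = 291889 / 32400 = 9.01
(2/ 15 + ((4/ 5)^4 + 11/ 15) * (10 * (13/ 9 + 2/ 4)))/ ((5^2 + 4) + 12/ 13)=196183/ 262575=0.75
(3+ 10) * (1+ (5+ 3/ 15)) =403/ 5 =80.60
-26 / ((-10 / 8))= 104 / 5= 20.80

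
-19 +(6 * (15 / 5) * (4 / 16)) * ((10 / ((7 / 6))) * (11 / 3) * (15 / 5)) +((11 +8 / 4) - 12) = 2844 / 7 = 406.29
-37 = -37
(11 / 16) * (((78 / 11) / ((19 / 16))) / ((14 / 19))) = 39 / 7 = 5.57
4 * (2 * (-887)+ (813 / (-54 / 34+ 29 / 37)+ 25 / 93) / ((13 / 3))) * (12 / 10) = -4911551316 / 509795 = -9634.37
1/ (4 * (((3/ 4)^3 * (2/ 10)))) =80/ 27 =2.96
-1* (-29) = 29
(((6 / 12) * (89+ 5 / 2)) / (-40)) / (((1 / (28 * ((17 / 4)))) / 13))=-283101 / 160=-1769.38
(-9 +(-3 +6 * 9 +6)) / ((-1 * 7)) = -48 / 7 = -6.86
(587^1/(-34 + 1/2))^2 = 1378276/4489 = 307.03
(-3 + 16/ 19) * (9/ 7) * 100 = -36900/ 133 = -277.44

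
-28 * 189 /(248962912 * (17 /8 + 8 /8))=-1323 /194502275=-0.00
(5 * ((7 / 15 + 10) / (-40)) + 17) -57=-4957 / 120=-41.31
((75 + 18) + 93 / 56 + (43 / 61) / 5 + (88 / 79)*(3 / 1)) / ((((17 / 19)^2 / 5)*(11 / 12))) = 143418383601 / 214474414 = 668.70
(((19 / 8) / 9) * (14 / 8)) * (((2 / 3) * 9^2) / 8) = 399 / 128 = 3.12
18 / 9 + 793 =795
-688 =-688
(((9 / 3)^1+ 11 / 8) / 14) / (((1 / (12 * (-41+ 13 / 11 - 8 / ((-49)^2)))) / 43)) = -339181635 / 52822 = -6421.22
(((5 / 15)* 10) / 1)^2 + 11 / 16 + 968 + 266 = 179395 / 144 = 1245.80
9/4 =2.25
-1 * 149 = -149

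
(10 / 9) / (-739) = -10 / 6651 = -0.00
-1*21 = -21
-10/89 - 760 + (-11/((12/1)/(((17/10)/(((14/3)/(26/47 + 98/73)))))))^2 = -3900105100263471/5133664972100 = -759.71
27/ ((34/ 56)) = 44.47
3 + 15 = 18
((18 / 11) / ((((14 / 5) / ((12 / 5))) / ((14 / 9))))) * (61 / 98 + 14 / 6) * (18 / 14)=2844 / 343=8.29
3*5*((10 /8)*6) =225 /2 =112.50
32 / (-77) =-32 / 77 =-0.42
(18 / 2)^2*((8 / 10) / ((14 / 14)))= 324 / 5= 64.80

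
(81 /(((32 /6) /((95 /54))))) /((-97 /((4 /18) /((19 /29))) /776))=-145 /2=-72.50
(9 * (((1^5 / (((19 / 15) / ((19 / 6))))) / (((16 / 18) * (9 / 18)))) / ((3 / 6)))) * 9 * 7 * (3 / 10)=15309 / 8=1913.62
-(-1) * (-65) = -65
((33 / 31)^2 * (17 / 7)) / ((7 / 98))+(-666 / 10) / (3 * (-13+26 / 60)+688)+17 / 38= 9231561487 / 237476554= 38.87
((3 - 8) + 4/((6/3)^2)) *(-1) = 4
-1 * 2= -2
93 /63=31 /21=1.48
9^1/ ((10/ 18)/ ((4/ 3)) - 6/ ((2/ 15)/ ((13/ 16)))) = -0.25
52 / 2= 26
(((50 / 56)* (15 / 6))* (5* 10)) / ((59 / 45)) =140625 / 1652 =85.12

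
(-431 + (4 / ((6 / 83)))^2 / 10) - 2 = -5707 / 45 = -126.82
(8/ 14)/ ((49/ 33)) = 132/ 343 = 0.38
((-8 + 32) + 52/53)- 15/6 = 2383/106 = 22.48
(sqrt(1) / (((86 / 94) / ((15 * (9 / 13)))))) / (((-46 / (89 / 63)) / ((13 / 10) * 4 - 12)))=213333 / 89999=2.37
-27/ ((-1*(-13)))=-27/ 13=-2.08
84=84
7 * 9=63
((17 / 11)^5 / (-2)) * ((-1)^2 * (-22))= 1419857 / 14641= 96.98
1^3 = 1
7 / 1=7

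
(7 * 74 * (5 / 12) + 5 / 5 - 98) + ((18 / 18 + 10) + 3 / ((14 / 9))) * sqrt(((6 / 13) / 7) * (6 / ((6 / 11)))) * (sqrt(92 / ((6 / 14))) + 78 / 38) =543 * sqrt(6006) / 1862 + 713 / 6 + 181 * sqrt(6578) / 91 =302.75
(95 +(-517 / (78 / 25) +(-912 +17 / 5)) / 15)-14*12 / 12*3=-108929 / 5850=-18.62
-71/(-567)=0.13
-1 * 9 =-9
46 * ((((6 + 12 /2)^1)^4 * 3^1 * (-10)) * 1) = -28615680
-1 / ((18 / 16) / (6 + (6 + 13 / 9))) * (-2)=1936 / 81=23.90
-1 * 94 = -94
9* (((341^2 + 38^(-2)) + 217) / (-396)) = -168223113 / 63536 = -2647.68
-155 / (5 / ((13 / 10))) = -403 / 10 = -40.30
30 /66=5 /11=0.45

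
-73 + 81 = 8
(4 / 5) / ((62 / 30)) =12 / 31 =0.39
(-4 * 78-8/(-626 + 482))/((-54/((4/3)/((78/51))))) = 95455/18954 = 5.04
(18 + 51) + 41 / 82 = 69.50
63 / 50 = 1.26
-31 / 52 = -0.60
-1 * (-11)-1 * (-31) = 42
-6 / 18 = -1 / 3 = -0.33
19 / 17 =1.12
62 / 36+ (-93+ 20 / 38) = -31037 / 342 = -90.75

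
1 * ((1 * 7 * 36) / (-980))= -9 / 35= -0.26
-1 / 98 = -0.01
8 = 8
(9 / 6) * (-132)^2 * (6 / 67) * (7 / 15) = 365904 / 335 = 1092.25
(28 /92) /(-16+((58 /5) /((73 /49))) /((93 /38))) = -237615 /10007852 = -0.02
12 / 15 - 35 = -171 / 5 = -34.20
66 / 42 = 11 / 7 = 1.57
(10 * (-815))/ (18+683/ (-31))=10106/ 5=2021.20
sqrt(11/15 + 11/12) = sqrt(165)/10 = 1.28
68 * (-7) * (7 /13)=-3332 /13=-256.31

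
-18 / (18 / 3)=-3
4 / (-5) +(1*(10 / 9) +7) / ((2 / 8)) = 1424 / 45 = 31.64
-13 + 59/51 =-604/51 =-11.84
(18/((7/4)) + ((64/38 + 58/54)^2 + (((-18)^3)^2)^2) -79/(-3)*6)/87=2131095104730141210865/160269921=13296912430187.95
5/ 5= 1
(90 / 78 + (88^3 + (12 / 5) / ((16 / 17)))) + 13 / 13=177183943 / 260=681476.70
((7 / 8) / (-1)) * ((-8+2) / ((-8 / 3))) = -63 / 32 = -1.97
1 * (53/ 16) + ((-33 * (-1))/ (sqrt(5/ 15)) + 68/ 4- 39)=-299/ 16 + 33 * sqrt(3)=38.47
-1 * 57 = -57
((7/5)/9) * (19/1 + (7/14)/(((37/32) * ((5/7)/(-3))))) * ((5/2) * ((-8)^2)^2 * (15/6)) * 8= 182296576/333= 547437.17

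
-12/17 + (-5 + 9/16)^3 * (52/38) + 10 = -72950235/661504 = -110.28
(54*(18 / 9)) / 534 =18 / 89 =0.20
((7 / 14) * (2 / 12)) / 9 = 1 / 108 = 0.01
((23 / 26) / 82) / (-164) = -23 / 349648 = -0.00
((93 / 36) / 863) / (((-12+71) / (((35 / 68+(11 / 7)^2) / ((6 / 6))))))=308233 / 2035865328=0.00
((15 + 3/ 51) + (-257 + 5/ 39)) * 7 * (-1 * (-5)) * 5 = -28056350/ 663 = -42317.27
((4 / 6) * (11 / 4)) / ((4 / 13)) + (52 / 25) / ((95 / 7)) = 348361 / 57000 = 6.11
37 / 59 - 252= -14831 / 59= -251.37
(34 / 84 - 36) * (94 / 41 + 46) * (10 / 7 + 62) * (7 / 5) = -43809480 / 287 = -152646.27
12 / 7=1.71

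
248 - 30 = 218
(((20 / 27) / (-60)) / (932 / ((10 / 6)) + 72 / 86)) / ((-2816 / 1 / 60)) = 1075 / 2288715264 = 0.00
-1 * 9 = -9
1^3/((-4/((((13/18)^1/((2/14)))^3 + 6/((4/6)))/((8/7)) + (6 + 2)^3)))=-29530285/186624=-158.23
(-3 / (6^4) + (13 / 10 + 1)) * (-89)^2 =39311923 / 2160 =18199.96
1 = 1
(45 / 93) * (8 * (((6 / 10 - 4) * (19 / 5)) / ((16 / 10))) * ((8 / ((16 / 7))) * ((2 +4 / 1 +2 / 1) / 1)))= -27132 / 31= -875.23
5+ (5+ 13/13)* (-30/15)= -7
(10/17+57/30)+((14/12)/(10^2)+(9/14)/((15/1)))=181553/71400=2.54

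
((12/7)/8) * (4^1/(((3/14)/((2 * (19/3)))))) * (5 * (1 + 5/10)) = 380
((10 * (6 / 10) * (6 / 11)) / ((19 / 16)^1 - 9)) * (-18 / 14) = 5184 / 9625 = 0.54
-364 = -364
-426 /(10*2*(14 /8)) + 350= 11824 /35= 337.83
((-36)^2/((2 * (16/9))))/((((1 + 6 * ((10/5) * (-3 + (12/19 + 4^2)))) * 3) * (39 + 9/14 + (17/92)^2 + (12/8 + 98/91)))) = 592687368/33922724783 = 0.02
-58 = -58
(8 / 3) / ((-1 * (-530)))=4 / 795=0.01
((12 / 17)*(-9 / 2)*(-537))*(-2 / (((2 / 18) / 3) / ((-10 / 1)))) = 15658920 / 17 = 921112.94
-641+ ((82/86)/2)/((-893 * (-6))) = -641.00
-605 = -605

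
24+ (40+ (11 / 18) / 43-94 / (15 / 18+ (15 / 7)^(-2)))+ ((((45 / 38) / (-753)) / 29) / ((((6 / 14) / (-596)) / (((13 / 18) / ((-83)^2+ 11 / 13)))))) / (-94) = -125979300958775423 / 4956894787546944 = -25.41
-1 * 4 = -4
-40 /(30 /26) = -104 /3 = -34.67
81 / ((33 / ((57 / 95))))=81 / 55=1.47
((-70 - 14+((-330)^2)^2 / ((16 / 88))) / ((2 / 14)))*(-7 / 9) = -1065352363628 / 3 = -355117454542.67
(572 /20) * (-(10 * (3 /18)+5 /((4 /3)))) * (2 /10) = -1859 /60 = -30.98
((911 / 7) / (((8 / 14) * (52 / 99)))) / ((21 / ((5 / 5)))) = 30063 / 1456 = 20.65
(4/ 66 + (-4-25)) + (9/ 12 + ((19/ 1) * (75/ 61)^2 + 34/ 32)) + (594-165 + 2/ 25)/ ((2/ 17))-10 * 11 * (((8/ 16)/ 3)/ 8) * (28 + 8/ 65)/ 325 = 10095377369351/ 2766935600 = 3648.58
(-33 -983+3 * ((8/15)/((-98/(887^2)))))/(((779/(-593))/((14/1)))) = 147722.40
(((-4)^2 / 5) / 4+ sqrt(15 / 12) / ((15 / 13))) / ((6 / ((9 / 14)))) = 3 / 35+ 13 *sqrt(5) / 280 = 0.19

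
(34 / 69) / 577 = 34 / 39813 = 0.00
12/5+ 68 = 70.40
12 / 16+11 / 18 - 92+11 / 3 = -3131 / 36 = -86.97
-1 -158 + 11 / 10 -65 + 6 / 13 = -28917 / 130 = -222.44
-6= -6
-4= -4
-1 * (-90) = 90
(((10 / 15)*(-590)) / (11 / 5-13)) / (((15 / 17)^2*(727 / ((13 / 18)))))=221663 / 4769847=0.05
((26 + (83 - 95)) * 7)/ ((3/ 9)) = 294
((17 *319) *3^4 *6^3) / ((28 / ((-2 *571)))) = -27088470684 / 7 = -3869781526.29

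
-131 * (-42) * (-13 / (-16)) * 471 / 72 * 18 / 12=5614791 / 128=43865.55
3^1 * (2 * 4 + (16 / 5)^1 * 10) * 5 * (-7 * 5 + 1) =-20400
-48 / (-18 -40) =24 / 29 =0.83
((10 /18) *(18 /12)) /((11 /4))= 10 /33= 0.30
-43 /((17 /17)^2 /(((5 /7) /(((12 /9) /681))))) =-439245 /28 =-15687.32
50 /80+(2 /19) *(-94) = -1409 /152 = -9.27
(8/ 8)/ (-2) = -1/ 2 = -0.50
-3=-3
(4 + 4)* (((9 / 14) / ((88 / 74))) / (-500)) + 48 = 1847667 / 38500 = 47.99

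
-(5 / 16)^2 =-25 / 256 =-0.10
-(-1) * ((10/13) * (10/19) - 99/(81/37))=-99629/2223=-44.82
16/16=1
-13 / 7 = -1.86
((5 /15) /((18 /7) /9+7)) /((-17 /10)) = -0.03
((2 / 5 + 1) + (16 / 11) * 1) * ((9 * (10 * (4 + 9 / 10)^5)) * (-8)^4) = 102179206870272 / 34375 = 2972486018.04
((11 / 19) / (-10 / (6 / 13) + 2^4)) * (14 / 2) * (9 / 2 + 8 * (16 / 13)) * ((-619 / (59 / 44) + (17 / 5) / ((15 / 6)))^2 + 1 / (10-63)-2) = -2104730445912658179 / 968357633750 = -2173505.30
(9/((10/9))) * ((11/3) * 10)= 297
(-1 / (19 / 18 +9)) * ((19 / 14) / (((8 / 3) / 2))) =-513 / 5068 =-0.10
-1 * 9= -9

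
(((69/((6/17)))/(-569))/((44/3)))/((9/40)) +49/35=121664/93885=1.30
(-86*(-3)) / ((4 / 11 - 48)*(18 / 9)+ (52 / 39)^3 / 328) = -1570833 / 580024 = -2.71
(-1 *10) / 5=-2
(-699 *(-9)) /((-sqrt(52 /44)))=-6291 *sqrt(143) /13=-5786.88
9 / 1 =9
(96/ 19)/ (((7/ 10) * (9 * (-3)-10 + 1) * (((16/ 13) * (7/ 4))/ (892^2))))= -206872640/ 2793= -74068.26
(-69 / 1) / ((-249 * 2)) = 23 / 166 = 0.14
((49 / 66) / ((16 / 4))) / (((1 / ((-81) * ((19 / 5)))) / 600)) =-377055 / 11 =-34277.73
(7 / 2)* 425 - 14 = 2947 / 2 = 1473.50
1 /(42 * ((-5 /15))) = -1 /14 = -0.07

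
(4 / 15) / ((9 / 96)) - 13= -457 / 45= -10.16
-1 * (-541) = 541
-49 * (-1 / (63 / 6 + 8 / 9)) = 882 / 205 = 4.30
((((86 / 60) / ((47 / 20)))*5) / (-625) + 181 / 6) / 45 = 354401 / 528750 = 0.67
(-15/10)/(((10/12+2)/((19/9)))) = -1.12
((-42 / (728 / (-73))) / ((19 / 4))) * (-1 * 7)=-1533 / 247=-6.21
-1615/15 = -323/3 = -107.67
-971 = -971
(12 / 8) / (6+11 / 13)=39 / 178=0.22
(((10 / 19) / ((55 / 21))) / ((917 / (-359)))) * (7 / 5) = -15078 / 136895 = -0.11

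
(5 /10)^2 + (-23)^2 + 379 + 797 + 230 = 7741 /4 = 1935.25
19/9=2.11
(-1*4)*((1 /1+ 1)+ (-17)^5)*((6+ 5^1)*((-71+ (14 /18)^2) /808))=-14842690885 /2727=-5442864.28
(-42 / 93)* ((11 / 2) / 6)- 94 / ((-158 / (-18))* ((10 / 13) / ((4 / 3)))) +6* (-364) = -161852647 / 73470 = -2202.98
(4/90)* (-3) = -2/15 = -0.13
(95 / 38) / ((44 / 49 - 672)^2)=12005 / 2162714912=0.00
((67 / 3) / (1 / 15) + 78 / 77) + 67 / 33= 78088 / 231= 338.04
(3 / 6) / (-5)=-1 / 10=-0.10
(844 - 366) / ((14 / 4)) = 956 / 7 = 136.57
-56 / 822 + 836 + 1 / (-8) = 2748133 / 3288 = 835.81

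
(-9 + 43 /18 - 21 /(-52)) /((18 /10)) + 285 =1185895 /4212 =281.55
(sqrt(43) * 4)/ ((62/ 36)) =72 * sqrt(43)/ 31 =15.23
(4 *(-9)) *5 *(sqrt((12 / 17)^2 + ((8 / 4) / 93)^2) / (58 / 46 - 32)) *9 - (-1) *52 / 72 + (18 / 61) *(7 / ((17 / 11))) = 38429 / 18666 + 24840 *sqrt(311653) / 372589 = 39.28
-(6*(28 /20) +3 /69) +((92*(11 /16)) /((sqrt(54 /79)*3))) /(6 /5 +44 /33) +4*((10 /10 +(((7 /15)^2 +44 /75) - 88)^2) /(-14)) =-17776785781 /8150625 +1265*sqrt(474) /2736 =-2170.97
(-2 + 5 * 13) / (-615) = -21 / 205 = -0.10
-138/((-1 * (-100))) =-69/50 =-1.38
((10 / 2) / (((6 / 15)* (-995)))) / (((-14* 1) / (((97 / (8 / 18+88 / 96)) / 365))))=873 / 4982761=0.00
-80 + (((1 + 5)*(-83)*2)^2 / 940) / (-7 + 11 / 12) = -4348448 / 17155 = -253.48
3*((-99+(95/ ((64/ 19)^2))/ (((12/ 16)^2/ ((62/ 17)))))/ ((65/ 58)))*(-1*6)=25394459/ 35360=718.17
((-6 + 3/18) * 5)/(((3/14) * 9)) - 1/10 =-12331/810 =-15.22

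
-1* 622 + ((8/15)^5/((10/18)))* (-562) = -280821866/421875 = -665.65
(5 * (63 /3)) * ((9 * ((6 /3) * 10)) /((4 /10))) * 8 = 378000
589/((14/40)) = 11780/7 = 1682.86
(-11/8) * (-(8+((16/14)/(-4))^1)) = 297/28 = 10.61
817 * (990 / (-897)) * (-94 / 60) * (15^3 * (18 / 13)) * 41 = 270662567.98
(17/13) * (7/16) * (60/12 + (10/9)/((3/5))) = 22015/5616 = 3.92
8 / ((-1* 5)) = -8 / 5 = -1.60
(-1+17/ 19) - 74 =-1408/ 19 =-74.11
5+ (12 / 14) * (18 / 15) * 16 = 751 / 35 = 21.46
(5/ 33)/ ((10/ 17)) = 17/ 66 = 0.26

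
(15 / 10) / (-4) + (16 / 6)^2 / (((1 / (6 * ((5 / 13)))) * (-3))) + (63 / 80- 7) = -112859 / 9360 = -12.06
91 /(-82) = -91 /82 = -1.11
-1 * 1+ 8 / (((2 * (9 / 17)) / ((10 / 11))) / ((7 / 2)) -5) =-7537 / 2777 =-2.71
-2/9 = -0.22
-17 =-17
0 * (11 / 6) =0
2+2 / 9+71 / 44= 1519 / 396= 3.84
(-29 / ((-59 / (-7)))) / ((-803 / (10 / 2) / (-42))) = -42630 / 47377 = -0.90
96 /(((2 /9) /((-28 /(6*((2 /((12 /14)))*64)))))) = -27 /2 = -13.50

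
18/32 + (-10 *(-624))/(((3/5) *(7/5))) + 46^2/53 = 44336331/5936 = 7469.06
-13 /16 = -0.81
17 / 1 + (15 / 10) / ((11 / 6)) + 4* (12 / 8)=262 / 11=23.82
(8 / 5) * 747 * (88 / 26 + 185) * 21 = 307339704 / 65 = 4728303.14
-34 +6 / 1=-28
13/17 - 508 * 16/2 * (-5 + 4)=69101/17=4064.76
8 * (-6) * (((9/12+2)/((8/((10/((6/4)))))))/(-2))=55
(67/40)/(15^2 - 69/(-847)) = 56749/7625760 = 0.01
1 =1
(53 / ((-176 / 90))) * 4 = -2385 / 22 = -108.41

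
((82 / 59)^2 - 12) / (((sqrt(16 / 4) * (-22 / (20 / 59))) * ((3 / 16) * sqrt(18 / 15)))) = 0.38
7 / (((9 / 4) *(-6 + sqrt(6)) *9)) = -28 / 405 - 14 *sqrt(6) / 1215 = -0.10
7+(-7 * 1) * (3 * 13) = -266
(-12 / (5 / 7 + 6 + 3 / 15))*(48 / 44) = -2520 / 1331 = -1.89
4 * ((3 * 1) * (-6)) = -72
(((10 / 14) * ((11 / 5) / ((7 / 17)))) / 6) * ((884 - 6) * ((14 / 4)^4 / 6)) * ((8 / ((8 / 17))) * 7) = 478684283 / 288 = 1662098.20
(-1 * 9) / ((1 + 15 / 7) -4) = 21 / 2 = 10.50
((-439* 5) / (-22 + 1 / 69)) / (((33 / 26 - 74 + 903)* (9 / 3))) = 1312610 / 32747479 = 0.04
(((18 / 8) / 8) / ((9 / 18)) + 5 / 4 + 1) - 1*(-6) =141 / 16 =8.81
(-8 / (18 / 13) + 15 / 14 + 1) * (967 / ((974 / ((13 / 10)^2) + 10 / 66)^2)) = -1560637844909 / 144711200928350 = -0.01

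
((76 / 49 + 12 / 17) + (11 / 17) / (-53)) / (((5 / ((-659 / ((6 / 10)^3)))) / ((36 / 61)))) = -6530755900 / 8079267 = -808.34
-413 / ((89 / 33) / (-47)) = 640563 / 89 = 7197.34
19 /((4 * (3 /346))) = 3287 /6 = 547.83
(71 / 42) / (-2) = -71 / 84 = -0.85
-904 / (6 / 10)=-4520 / 3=-1506.67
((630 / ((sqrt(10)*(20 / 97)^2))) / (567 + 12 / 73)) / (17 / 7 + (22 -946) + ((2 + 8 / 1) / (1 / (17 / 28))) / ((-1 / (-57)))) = -14423997*sqrt(10) / 3176990200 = -0.01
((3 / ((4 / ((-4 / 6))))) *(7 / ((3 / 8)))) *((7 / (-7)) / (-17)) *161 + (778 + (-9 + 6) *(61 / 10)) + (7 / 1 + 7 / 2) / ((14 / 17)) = 697739 / 1020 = 684.06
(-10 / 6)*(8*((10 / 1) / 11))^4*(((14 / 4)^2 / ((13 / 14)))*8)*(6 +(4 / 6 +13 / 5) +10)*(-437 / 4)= 1035802000.26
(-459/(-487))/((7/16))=7344/3409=2.15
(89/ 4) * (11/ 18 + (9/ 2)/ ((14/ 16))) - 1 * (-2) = 65533/ 504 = 130.03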